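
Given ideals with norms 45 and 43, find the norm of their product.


N(IJ) = N(I) * N(J)
= 45 * 43
= 1935

1935


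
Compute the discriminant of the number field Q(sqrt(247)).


For K = Q(sqrt(d)) with d squarefree: disc(K) = d if d = 1 mod 4, and disc(K) = 4d if d = 2 or 3 mod 4.
Here d = 247, and d mod 4 = 3.
d = 3 mod 4, not 1 (O_K = Z[sqrt(d)]), so disc(K) = 4d = 4 * (247) = 988

988


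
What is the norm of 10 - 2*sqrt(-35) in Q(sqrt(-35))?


N(a + b*sqrt(d)) = a^2 - d*b^2
= (10)^2 - (-35)*(-2)^2
= 100 + 140
= 240

240


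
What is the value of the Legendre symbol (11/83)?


p = 83 is prime, so compute (11/83) with the reciprocity algorithm (Jacobi-symbol steps: pull out 2s via (2/n), flip via reciprocity, reduce):
  reciprocity: (11/83) -> -(83/11)
  reduce: (6/11)
  pull out 2: (2/11) = -1  (since 11 mod 8 = 3)
  reciprocity: (3/11) -> -(11/3)
  reduce: (2/3)
  pull out 2: (2/3) = -1  (since 3 mod 8 = 3)
  (1/3) = 1
Product of signs = 1
(11/83) = 1

1


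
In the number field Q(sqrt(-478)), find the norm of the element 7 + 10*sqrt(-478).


N(a + b*sqrt(d)) = a^2 - d*b^2
= (7)^2 - (-478)*(10)^2
= 49 + 47800
= 47849

47849


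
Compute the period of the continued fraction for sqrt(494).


Run the CF algorithm for sqrt(494).
a_0 = floor(sqrt(494)) = 22; set m_0=0, q_0=1.
Recurrence: m' = q*a - m,  q' = (d - m'^2)/q,  a' = floor((a_0 + m')/q').
  step 1: m=22, q=10, a=4
  step 2: m=18, q=17, a=2
  step 3: m=16, q=14, a=2
  step 4: m=12, q=25, a=1
  step 5: m=13, q=13, a=2
  step 6: m=13, q=25, a=1
  step 7: m=12, q=14, a=2
  step 8: m=16, q=17, a=2
  step 9: m=18, q=10, a=4
  step 10: m=22, q=1, a=44
a_10 = 2*a_0 = 44, so the period closes here.
sqrt(494) = [22; 4, 2, 2, 1, 2, 1, 2, 2, 4, 44]
Period length = 10

10


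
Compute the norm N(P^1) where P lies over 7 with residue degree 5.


N(P^a) = p^(a*f)
= 7^(1*5)
= 7^5
= 16807

16807


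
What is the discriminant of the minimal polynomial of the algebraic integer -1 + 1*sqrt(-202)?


The element -1 + 1*sqrt(-202) has minimal polynomial:
x^2 + 2*x + 203
Discriminant = (2)^2 - 4*(203)
= 4 - 812
= -808

-808


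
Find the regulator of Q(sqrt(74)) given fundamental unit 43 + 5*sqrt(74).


epsilon = 43 + 5*sqrt(74)
= 86.0116
R = ln(86.0116)
= 4.4545

4.4545


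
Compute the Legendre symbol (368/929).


p = 929 is prime, so compute (368/929) with the reciprocity algorithm (Jacobi-symbol steps: pull out 2s via (2/n), flip via reciprocity, reduce):
  pull out 2: (2/929) = +1  (since 929 mod 8 = 1)
  pull out 2: (2/929) = +1  (since 929 mod 8 = 1)
  pull out 2: (2/929) = +1  (since 929 mod 8 = 1)
  pull out 2: (2/929) = +1  (since 929 mod 8 = 1)
  reciprocity: (23/929) -> +(929/23)
  reduce: (9/23)
  reciprocity: (9/23) -> +(23/9)
  reduce: (5/9)
  reciprocity: (5/9) -> +(9/5)
  reduce: (4/5)
  pull out 2: (2/5) = -1  (since 5 mod 8 = 5)
  pull out 2: (2/5) = -1  (since 5 mod 8 = 5)
  (1/5) = 1
Product of signs = 1
(368/929) = 1

1


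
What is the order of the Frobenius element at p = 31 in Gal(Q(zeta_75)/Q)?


The Frobenius at p in Gal(Q(zeta_n)/Q) = (Z/nZ)* is the class of p, so its order is ord_75(31), the smallest k >= 1 with 31^k = 1 mod 75.
n = 75 = 3 * 5^2, phi(75) = 40; the order divides phi(n).
Divisors of 40: 1, 2, 4, 5, 8, 10, 20, 40
Repeated squaring mod 75: 31^1 = 31, 31^2 = 61, 31^4 = 46, 31^8 = 16, 31^16 = 31, 31^32 = 61
Test divisors in increasing order:
  k=1: 31^1 = 31 mod 75
  k=2: 31^2 = 61 mod 75
  k=4: 31^4 = 46 mod 75
  k=5: 31^5 = 46 * 31 = 1 mod 75  <- first divisor giving 1
Order = 5

5


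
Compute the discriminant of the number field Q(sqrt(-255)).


For K = Q(sqrt(d)) with d squarefree: disc(K) = d if d = 1 mod 4, and disc(K) = 4d if d = 2 or 3 mod 4.
Here d = -255, and d mod 4 = 1.
d = 1 mod 4 (O_K = Z[(1+sqrt(d))/2]), so disc(K) = d = -255

-255


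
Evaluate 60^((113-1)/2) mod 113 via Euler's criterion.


p = 113 is prime and the exponent is (p-1)/2 = 56, so by Euler's criterion 60^56 = (60/113) = +1 or -1 mod 113.
Compute by square-and-multiply:
  56 = 32 + 16 + 8 (binary 111000)
  Repeated squaring mod 113: 60^1 = 60, 60^2 = 97, 60^4 = 30, 60^8 = 109, 60^16 = 16, 60^32 = 30
  60^56 = 60^32 * 60^16 * 60^8 = 30 * 16 * 109 mod 113
    30 * 16 = 480 = 28 mod 113
    28 * 109 = 3052 = 1 mod 113
  60^56 = 1 mod 113
Result 1: 60 is a quadratic residue mod 113.
60^56 mod 113 = 1

1


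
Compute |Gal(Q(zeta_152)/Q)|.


|Gal(Q(zeta_152)/Q)| = phi(152)
= 72

72


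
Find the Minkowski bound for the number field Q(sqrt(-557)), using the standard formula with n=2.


d = -557, d mod 4 = 3, so disc(K) = 4d = -2228; |disc(K)| = 2228
Imaginary quadratic field, so n = 2, s = r2 = 1, r1 = 0
M = (n!/n^n) * (4/pi)^s * sqrt(|disc(K)|) = (2!/2^2) * (4/pi)^1 * sqrt(2228)
= 0.5 * 1.273240 * 47.201695
= 30.0495

30.0495


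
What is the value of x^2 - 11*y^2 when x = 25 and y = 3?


x^2 - d*y^2
= 25^2 - 11*3^2
= 625 - 99
= 526

526


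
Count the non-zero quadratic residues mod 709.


For prime p, the number of non-zero quadratic residues is (p-1)/2.
= (709-1)/2
= 354

354


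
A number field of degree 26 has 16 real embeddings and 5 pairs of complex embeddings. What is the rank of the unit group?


By Dirichlet's unit theorem:
rank = r1 + r2 - 1
= 16 + 5 - 1
= 20

20


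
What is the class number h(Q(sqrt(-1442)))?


K = Q(sqrt(-1442)). d mod 4 = 2, so D = disc(K) = 4d = -5768
h(K) equals the number of primitive reduced positive-definite forms (a, b, c) = a*x^2 + b*x*y + c*y^2 with b^2 - 4ac = D,
where reduced means |b| <= a <= c, with b >= 0 whenever |b| = a or a = c, and primitive means gcd(a, b, c) = 1.
Reduced forces 3a^2 <= |D| = 5768, so 1 <= a <= 43; b must have the parity of D, and c = (b^2 - D)/(4a) must be an integer >= a.
Enumerate a = 1..43, b in [-a, a]:
  a=1: (1, 0, 1442)  [1]
  a=2: (2, 0, 721)  [1]
  a=3: (3, -2, 481), (3, 2, 481)  [2]
  a=4..5: none
  a=6: (6, -4, 241), (6, 4, 241)  [2]
  a=7: (7, 0, 206)  [1]
  a=8: none
  a=9: (9, -8, 162), (9, 8, 162)  [2]
  a=10..12: none
  a=13: (13, -2, 111), (13, 2, 111)  [2]
  a=14: (14, 0, 103)  [1]
  a=15..17: none
  a=18: (18, -8, 81), (18, 8, 81)  [2]
  a=19..20: none
  a=21: (21, -14, 71), (21, 14, 71)  [2]
  a=22..25: none
  a=26: (26, -24, 61), (26, 24, 61)  [2]
  a=27: (27, -8, 54), (27, 8, 54)  [2]
  a=28..36: none
  a=37: (37, -2, 39), (37, 2, 39)  [2]
  a=38: none
  a=39: (39, -28, 42), (39, 28, 42)  [2]
  a=40..43: none
Total reduced forms: 1 + 1 + 2 + 2 + 1 + 2 + 2 + 1 + 2 + 2 + 2 + 2 + 2 + 2 = 24
h = 24

24


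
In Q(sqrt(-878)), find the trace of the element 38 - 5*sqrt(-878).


Tr(a + b*sqrt(d)) = (a + b*sqrt(d)) + (a - b*sqrt(d)) = 2a
= 2 * (38)
= 76

76


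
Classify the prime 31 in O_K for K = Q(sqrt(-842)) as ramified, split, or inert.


K = Q(sqrt(-842)). Since d mod 4 = 2, disc(K) = -3368.
Check p | disc: -3368 mod 31 = 11.
p does not divide disc. Compute Legendre symbol (d/p):
26^((31-1)/2) mod 31 = -1
(d/p) = -1, so p is inert: (p) stays prime with e=1, f=2, g=1.
Therefore p is inert.

inert


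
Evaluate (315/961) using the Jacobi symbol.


Compute (315/961) via quadratic reciprocity:
  reciprocity: (315/961) -> +(961/315)
  reduce: (16/315)
  pull out 2: (2/315) = -1  (since 315 mod 8 = 3)
  pull out 2: (2/315) = -1  (since 315 mod 8 = 3)
  pull out 2: (2/315) = -1  (since 315 mod 8 = 3)
  pull out 2: (2/315) = -1  (since 315 mod 8 = 3)
  (1/315) = 1
Product of signs = 1

1


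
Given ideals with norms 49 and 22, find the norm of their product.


N(IJ) = N(I) * N(J)
= 49 * 22
= 1078

1078


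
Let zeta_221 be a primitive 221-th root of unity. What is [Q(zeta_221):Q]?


The degree equals Euler's totient phi(221).
221 = 13 * 17
phi(221) = 192

192


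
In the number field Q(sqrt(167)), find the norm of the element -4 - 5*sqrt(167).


N(a + b*sqrt(d)) = a^2 - d*b^2
= (-4)^2 - (167)*(-5)^2
= 16 - 4175
= -4159

-4159


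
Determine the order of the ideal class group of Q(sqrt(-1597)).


K = Q(sqrt(-1597)). d mod 4 = 3, so D = disc(K) = 4d = -6388
h(K) equals the number of primitive reduced positive-definite forms (a, b, c) = a*x^2 + b*x*y + c*y^2 with b^2 - 4ac = D,
where reduced means |b| <= a <= c, with b >= 0 whenever |b| = a or a = c, and primitive means gcd(a, b, c) = 1.
Reduced forces 3a^2 <= |D| = 6388, so 1 <= a <= 46; b must have the parity of D, and c = (b^2 - D)/(4a) must be an integer >= a.
Enumerate a = 1..46, b in [-a, a]:
  a=1: (1, 0, 1597)  [1]
  a=2: (2, 2, 799)  [1]
  a=3..10: none
  a=11: (11, -6, 146), (11, 6, 146)  [2]
  a=12..16: none
  a=17: (17, -2, 94), (17, 2, 94)  [2]
  a=18..21: none
  a=22: (22, -6, 73), (22, 6, 73)  [2]
  a=23: (23, -12, 71), (23, 12, 71)  [2]
  a=24..33: none
  a=34: (34, -2, 47), (34, 2, 47)  [2]
  a=35..40: none
  a=41: (41, -34, 46), (41, 34, 46)  [2]
  a=42..46: none
Total reduced forms: 1 + 1 + 2 + 2 + 2 + 2 + 2 + 2 = 14
h = 14

14


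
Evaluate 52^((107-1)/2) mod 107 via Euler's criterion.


p = 107 is prime and the exponent is (p-1)/2 = 53, so by Euler's criterion 52^53 = (52/107) = +1 or -1 mod 107.
Compute by square-and-multiply:
  53 = 32 + 16 + 4 + 1 (binary 110101)
  Repeated squaring mod 107: 52^1 = 52, 52^2 = 29, 52^4 = 92, 52^8 = 11, 52^16 = 14, 52^32 = 89
  52^53 = 52^32 * 52^16 * 52^4 * 52^1 = 89 * 14 * 92 * 52 mod 107
    89 * 14 = 1246 = 69 mod 107
    69 * 92 = 6348 = 35 mod 107
    35 * 52 = 1820 = 1 mod 107
  52^53 = 1 mod 107
Result 1: 52 is a quadratic residue mod 107.
52^53 mod 107 = 1

1


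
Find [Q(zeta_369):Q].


The degree equals Euler's totient phi(369).
369 = 3^2 * 41
phi(369) = 240

240


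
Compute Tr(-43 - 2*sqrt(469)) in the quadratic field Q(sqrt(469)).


Tr(a + b*sqrt(d)) = (a + b*sqrt(d)) + (a - b*sqrt(d)) = 2a
= 2 * (-43)
= -86

-86


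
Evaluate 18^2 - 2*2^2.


x^2 - d*y^2
= 18^2 - 2*2^2
= 324 - 8
= 316

316


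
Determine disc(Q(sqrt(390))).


For K = Q(sqrt(d)) with d squarefree: disc(K) = d if d = 1 mod 4, and disc(K) = 4d if d = 2 or 3 mod 4.
Here d = 390, and d mod 4 = 2.
d = 2 mod 4, not 1 (O_K = Z[sqrt(d)]), so disc(K) = 4d = 4 * (390) = 1560

1560


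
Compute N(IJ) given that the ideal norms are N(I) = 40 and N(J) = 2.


N(IJ) = N(I) * N(J)
= 40 * 2
= 80

80


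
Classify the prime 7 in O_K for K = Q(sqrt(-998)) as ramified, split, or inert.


K = Q(sqrt(-998)). Since d mod 4 = 2, disc(K) = -3992.
Check p | disc: -3992 mod 7 = 5.
p does not divide disc. Compute Legendre symbol (d/p):
3^((7-1)/2) mod 7 = -1
(d/p) = -1, so p is inert: (p) stays prime with e=1, f=2, g=1.
Therefore p is inert.

inert


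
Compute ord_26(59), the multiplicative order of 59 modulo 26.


We want ord_26(59), the smallest k >= 1 with 59^k = 1 mod 26.
n = 26 = 2 * 13, phi(26) = 12; the order divides phi(n).
Divisors of 12: 1, 2, 3, 4, 6, 12
Repeated squaring mod 26: 59^1 = 7, 59^2 = 23, 59^4 = 9, 59^8 = 3
Test divisors in increasing order:
  k=1: 59^1 = 7 mod 26
  k=2: 59^2 = 23 mod 26
  k=3: 59^3 = 23 * 7 = 5 mod 26
  k=4: 59^4 = 9 mod 26
  k=6: 59^6 = 9 * 23 = 25 mod 26
  k=12: 59^12 = 3 * 9 = 1 mod 26  <- first divisor giving 1
Order = 12

12


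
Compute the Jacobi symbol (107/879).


Compute (107/879) via quadratic reciprocity:
  reciprocity: (107/879) -> -(879/107)
  reduce: (23/107)
  reciprocity: (23/107) -> -(107/23)
  reduce: (15/23)
  reciprocity: (15/23) -> -(23/15)
  reduce: (8/15)
  pull out 2: (2/15) = +1  (since 15 mod 8 = 7)
  pull out 2: (2/15) = +1  (since 15 mod 8 = 7)
  pull out 2: (2/15) = +1  (since 15 mod 8 = 7)
  (1/15) = 1
Product of signs = -1

-1


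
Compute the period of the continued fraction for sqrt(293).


Run the CF algorithm for sqrt(293).
a_0 = floor(sqrt(293)) = 17; set m_0=0, q_0=1.
Recurrence: m' = q*a - m,  q' = (d - m'^2)/q,  a' = floor((a_0 + m')/q').
  step 1: m=17, q=4, a=8
  step 2: m=15, q=17, a=1
  step 3: m=2, q=17, a=1
  step 4: m=15, q=4, a=8
  step 5: m=17, q=1, a=34
a_5 = 2*a_0 = 34, so the period closes here.
sqrt(293) = [17; 8, 1, 1, 8, 34]
Period length = 5

5


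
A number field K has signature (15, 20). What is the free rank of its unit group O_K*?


By Dirichlet's unit theorem:
rank = r1 + r2 - 1
= 15 + 20 - 1
= 34

34


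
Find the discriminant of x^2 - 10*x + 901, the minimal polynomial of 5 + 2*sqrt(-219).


The element 5 + 2*sqrt(-219) has minimal polynomial:
x^2 - 10*x + 901
Discriminant = (-10)^2 - 4*(901)
= 100 - 3604
= -3504

-3504


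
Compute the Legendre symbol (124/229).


p = 229 is prime, so compute (124/229) with the reciprocity algorithm (Jacobi-symbol steps: pull out 2s via (2/n), flip via reciprocity, reduce):
  pull out 2: (2/229) = -1  (since 229 mod 8 = 5)
  pull out 2: (2/229) = -1  (since 229 mod 8 = 5)
  reciprocity: (31/229) -> +(229/31)
  reduce: (12/31)
  pull out 2: (2/31) = +1  (since 31 mod 8 = 7)
  pull out 2: (2/31) = +1  (since 31 mod 8 = 7)
  reciprocity: (3/31) -> -(31/3)
  reduce: (1/3)
  (1/3) = 1
Product of signs = -1
(124/229) = -1

-1


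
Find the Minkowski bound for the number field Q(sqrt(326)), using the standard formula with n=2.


d = 326, d mod 4 = 2, so disc(K) = 4d = 1304; |disc(K)| = 1304
Real quadratic field, so n = 2, s = r2 = 0, r1 = 2
M = (n!/n^n) * (4/pi)^s * sqrt(|disc(K)|) = (2!/2^2) * (4/pi)^0 * sqrt(1304)
= 0.5 * 1.000000 * 36.110940
= 18.0555

18.0555


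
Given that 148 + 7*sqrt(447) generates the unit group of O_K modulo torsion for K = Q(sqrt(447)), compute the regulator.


epsilon = 148 + 7*sqrt(447)
= 295.9966
R = ln(295.9966)
= 5.6903

5.6903


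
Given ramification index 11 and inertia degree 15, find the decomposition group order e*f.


|D_P| = e * f
= 11 * 15
= 165

165


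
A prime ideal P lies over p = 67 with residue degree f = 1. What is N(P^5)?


N(P^a) = p^(a*f)
= 67^(5*1)
= 67^5
= 1350125107

1350125107


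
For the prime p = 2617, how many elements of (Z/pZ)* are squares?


For prime p, the number of non-zero quadratic residues is (p-1)/2.
= (2617-1)/2
= 1308

1308


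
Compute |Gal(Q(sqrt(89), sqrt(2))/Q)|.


The 2 square roots of distinct primes are multiplicatively independent over Q,
so [K:Q] = 2^2 and Gal(K/Q) is isomorphic to (Z/2Z)^2.
|Gal| = 2^2 = 4

4


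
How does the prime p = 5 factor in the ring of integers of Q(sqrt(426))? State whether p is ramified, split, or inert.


K = Q(sqrt(426)). Since d mod 4 = 2, disc(K) = 1704.
Check p | disc: 1704 mod 5 = 4.
p does not divide disc. Compute Legendre symbol (d/p):
1^((5-1)/2) mod 5 = 1
(d/p) = 1, so p splits: (p) = P*P' with e=1, f=1, g=2.
Therefore p is split.

split


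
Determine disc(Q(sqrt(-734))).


For K = Q(sqrt(d)) with d squarefree: disc(K) = d if d = 1 mod 4, and disc(K) = 4d if d = 2 or 3 mod 4.
Here d = -734, and d mod 4 = 2.
d = 2 mod 4, not 1 (O_K = Z[sqrt(d)]), so disc(K) = 4d = 4 * (-734) = -2936

-2936


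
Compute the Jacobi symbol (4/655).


Compute (4/655) via quadratic reciprocity:
  pull out 2: (2/655) = +1  (since 655 mod 8 = 7)
  pull out 2: (2/655) = +1  (since 655 mod 8 = 7)
  (1/655) = 1
Product of signs = 1

1


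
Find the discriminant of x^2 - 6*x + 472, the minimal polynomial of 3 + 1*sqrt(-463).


The element 3 + 1*sqrt(-463) has minimal polynomial:
x^2 - 6*x + 472
Discriminant = (-6)^2 - 4*(472)
= 36 - 1888
= -1852

-1852


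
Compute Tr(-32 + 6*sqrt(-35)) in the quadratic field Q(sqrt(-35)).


Tr(a + b*sqrt(d)) = (a + b*sqrt(d)) + (a - b*sqrt(d)) = 2a
= 2 * (-32)
= -64

-64


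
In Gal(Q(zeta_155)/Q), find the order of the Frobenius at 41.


The Frobenius at p in Gal(Q(zeta_n)/Q) = (Z/nZ)* is the class of p, so its order is ord_155(41), the smallest k >= 1 with 41^k = 1 mod 155.
n = 155 = 5 * 31, phi(155) = 120; the order divides phi(n).
Divisors of 120: 1, 2, 3, 4, 5, 6, 8, 10, 12, 15, 20, 24, 30, 40, 60, 120
Repeated squaring mod 155: 41^1 = 41, 41^2 = 131, 41^4 = 111, 41^8 = 76, 41^16 = 41, 41^32 = 131, 41^64 = 111
Test divisors in increasing order:
  k=1: 41^1 = 41 mod 155
  k=2: 41^2 = 131 mod 155
  k=3: 41^3 = 131 * 41 = 101 mod 155
  k=4: 41^4 = 111 mod 155
  k=5: 41^5 = 111 * 41 = 56 mod 155
  k=6: 41^6 = 111 * 131 = 126 mod 155
  k=8: 41^8 = 76 mod 155
  k=10: 41^10 = 76 * 131 = 36 mod 155
  k=12: 41^12 = 76 * 111 = 66 mod 155
  k=15: 41^15 = 76 * 111 * 131 * 41 = 1 mod 155  <- first divisor giving 1
Order = 15

15


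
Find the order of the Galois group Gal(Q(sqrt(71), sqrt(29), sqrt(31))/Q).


The 3 square roots of distinct primes are multiplicatively independent over Q,
so [K:Q] = 2^3 and Gal(K/Q) is isomorphic to (Z/2Z)^3.
|Gal| = 2^3 = 8

8


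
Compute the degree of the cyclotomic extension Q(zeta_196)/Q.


The degree equals Euler's totient phi(196).
196 = 2^2 * 7^2
phi(196) = 84

84


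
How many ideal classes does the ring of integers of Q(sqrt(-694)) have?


K = Q(sqrt(-694)). d mod 4 = 2, so D = disc(K) = 4d = -2776
h(K) equals the number of primitive reduced positive-definite forms (a, b, c) = a*x^2 + b*x*y + c*y^2 with b^2 - 4ac = D,
where reduced means |b| <= a <= c, with b >= 0 whenever |b| = a or a = c, and primitive means gcd(a, b, c) = 1.
Reduced forces 3a^2 <= |D| = 2776, so 1 <= a <= 30; b must have the parity of D, and c = (b^2 - D)/(4a) must be an integer >= a.
Enumerate a = 1..30, b in [-a, a]:
  a=1: (1, 0, 694)  [1]
  a=2: (2, 0, 347)  [1]
  a=3..4: none
  a=5: (5, -2, 139), (5, 2, 139)  [2]
  a=6..9: none
  a=10: (10, -8, 71), (10, 8, 71)  [2]
  a=11..18: none
  a=19: (19, -6, 37), (19, 6, 37)  [2]
  a=20..24: none
  a=25: (25, -18, 31), (25, 18, 31)  [2]
  a=26..30: none
Total reduced forms: 1 + 1 + 2 + 2 + 2 + 2 = 10
h = 10

10


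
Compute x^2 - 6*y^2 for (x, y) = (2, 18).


x^2 - d*y^2
= 2^2 - 6*18^2
= 4 - 1944
= -1940

-1940


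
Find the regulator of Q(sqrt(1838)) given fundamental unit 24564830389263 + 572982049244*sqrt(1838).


epsilon = 24564830389263 + 572982049244*sqrt(1838)
= 4.9130e+13
R = ln(4.9130e+13)
= 31.5255

31.5255


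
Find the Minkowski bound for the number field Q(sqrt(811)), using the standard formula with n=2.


d = 811, d mod 4 = 3, so disc(K) = 4d = 3244; |disc(K)| = 3244
Real quadratic field, so n = 2, s = r2 = 0, r1 = 2
M = (n!/n^n) * (4/pi)^s * sqrt(|disc(K)|) = (2!/2^2) * (4/pi)^0 * sqrt(3244)
= 0.5 * 1.000000 * 56.956123
= 28.4781

28.4781


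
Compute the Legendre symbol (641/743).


p = 743 is prime, so compute (641/743) with the reciprocity algorithm (Jacobi-symbol steps: pull out 2s via (2/n), flip via reciprocity, reduce):
  reciprocity: (641/743) -> +(743/641)
  reduce: (102/641)
  pull out 2: (2/641) = +1  (since 641 mod 8 = 1)
  reciprocity: (51/641) -> +(641/51)
  reduce: (29/51)
  reciprocity: (29/51) -> +(51/29)
  reduce: (22/29)
  pull out 2: (2/29) = -1  (since 29 mod 8 = 5)
  reciprocity: (11/29) -> +(29/11)
  reduce: (7/11)
  reciprocity: (7/11) -> -(11/7)
  reduce: (4/7)
  pull out 2: (2/7) = +1  (since 7 mod 8 = 7)
  pull out 2: (2/7) = +1  (since 7 mod 8 = 7)
  (1/7) = 1
Product of signs = 1
(641/743) = 1

1


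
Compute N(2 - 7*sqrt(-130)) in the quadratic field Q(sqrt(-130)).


N(a + b*sqrt(d)) = a^2 - d*b^2
= (2)^2 - (-130)*(-7)^2
= 4 + 6370
= 6374

6374


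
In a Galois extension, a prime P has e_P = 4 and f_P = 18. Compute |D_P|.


|D_P| = e * f
= 4 * 18
= 72

72


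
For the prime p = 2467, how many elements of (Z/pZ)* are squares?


For prime p, the number of non-zero quadratic residues is (p-1)/2.
= (2467-1)/2
= 1233

1233


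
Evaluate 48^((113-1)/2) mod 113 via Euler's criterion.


p = 113 is prime and the exponent is (p-1)/2 = 56, so by Euler's criterion 48^56 = (48/113) = +1 or -1 mod 113.
Compute by square-and-multiply:
  56 = 32 + 16 + 8 (binary 111000)
  Repeated squaring mod 113: 48^1 = 48, 48^2 = 44, 48^4 = 15, 48^8 = 112, 48^16 = 1, 48^32 = 1
  48^56 = 48^32 * 48^16 * 48^8 = 1 * 1 * 112 mod 113
    1 * 1 = 1 = 1 mod 113
    1 * 112 = 112 = 112 mod 113
  48^56 = 112 mod 113
Result 112 = p - 1 = -1 mod 113: 48 is a quadratic non-residue mod 113. As a residue in [0, p-1] the value is 112.
48^56 mod 113 = 112

112


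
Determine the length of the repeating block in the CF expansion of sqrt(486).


Run the CF algorithm for sqrt(486).
a_0 = floor(sqrt(486)) = 22; set m_0=0, q_0=1.
Recurrence: m' = q*a - m,  q' = (d - m'^2)/q,  a' = floor((a_0 + m')/q').
  step 1: m=22, q=2, a=22
  step 2: m=22, q=1, a=44
a_2 = 2*a_0 = 44, so the period closes here.
sqrt(486) = [22; 22, 44]
Period length = 2

2


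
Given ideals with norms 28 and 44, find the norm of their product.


N(IJ) = N(I) * N(J)
= 28 * 44
= 1232

1232


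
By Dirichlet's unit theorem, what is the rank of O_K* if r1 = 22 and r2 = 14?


By Dirichlet's unit theorem:
rank = r1 + r2 - 1
= 22 + 14 - 1
= 35

35


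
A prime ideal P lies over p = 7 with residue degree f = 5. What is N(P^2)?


N(P^a) = p^(a*f)
= 7^(2*5)
= 7^10
= 282475249

282475249


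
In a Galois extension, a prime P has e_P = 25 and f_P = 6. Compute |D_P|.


|D_P| = e * f
= 25 * 6
= 150

150


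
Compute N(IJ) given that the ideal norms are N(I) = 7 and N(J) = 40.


N(IJ) = N(I) * N(J)
= 7 * 40
= 280

280


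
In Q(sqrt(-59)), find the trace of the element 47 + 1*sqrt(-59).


Tr(a + b*sqrt(d)) = (a + b*sqrt(d)) + (a - b*sqrt(d)) = 2a
= 2 * (47)
= 94

94


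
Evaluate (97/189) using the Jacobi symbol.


Compute (97/189) via quadratic reciprocity:
  reciprocity: (97/189) -> +(189/97)
  reduce: (92/97)
  pull out 2: (2/97) = +1  (since 97 mod 8 = 1)
  pull out 2: (2/97) = +1  (since 97 mod 8 = 1)
  reciprocity: (23/97) -> +(97/23)
  reduce: (5/23)
  reciprocity: (5/23) -> +(23/5)
  reduce: (3/5)
  reciprocity: (3/5) -> +(5/3)
  reduce: (2/3)
  pull out 2: (2/3) = -1  (since 3 mod 8 = 3)
  (1/3) = 1
Product of signs = -1

-1


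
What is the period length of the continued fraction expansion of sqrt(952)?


Run the CF algorithm for sqrt(952).
a_0 = floor(sqrt(952)) = 30; set m_0=0, q_0=1.
Recurrence: m' = q*a - m,  q' = (d - m'^2)/q,  a' = floor((a_0 + m')/q').
  step 1: m=30, q=52, a=1
  step 2: m=22, q=9, a=5
  step 3: m=23, q=47, a=1
  step 4: m=24, q=8, a=6
  step 5: m=24, q=47, a=1
  step 6: m=23, q=9, a=5
  step 7: m=22, q=52, a=1
  step 8: m=30, q=1, a=60
a_8 = 2*a_0 = 60, so the period closes here.
sqrt(952) = [30; 1, 5, 1, 6, 1, 5, 1, 60]
Period length = 8

8


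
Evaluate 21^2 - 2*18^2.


x^2 - d*y^2
= 21^2 - 2*18^2
= 441 - 648
= -207

-207


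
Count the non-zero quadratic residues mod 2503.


For prime p, the number of non-zero quadratic residues is (p-1)/2.
= (2503-1)/2
= 1251

1251


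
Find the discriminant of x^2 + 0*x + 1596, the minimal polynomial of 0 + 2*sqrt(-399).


The element 0 + 2*sqrt(-399) has minimal polynomial:
x^2 + 0*x + 1596
Discriminant = (0)^2 - 4*(1596)
= 0 - 6384
= -6384

-6384


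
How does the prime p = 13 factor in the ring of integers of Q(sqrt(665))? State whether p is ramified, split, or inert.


K = Q(sqrt(665)). Since d mod 4 = 1, disc(K) = 665.
Check p | disc: 665 mod 13 = 2.
p does not divide disc. Compute Legendre symbol (d/p):
2^((13-1)/2) mod 13 = -1
(d/p) = -1, so p is inert: (p) stays prime with e=1, f=2, g=1.
Therefore p is inert.

inert


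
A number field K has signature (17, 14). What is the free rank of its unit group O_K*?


By Dirichlet's unit theorem:
rank = r1 + r2 - 1
= 17 + 14 - 1
= 30

30


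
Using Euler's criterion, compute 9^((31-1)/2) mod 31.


p = 31 is prime and the exponent is (p-1)/2 = 15, so by Euler's criterion 9^15 = (9/31) = +1 or -1 mod 31.
Compute by square-and-multiply:
  15 = 8 + 4 + 2 + 1 (binary 1111)
  Repeated squaring mod 31: 9^1 = 9, 9^2 = 19, 9^4 = 20, 9^8 = 28
  9^15 = 9^8 * 9^4 * 9^2 * 9^1 = 28 * 20 * 19 * 9 mod 31
    28 * 20 = 560 = 2 mod 31
    2 * 19 = 38 = 7 mod 31
    7 * 9 = 63 = 1 mod 31
  9^15 = 1 mod 31
Result 1: 9 is a quadratic residue mod 31.
9^15 mod 31 = 1

1


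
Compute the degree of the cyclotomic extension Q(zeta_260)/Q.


The degree equals Euler's totient phi(260).
260 = 2^2 * 5 * 13
phi(260) = 96

96


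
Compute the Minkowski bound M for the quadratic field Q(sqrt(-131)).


d = -131, d mod 4 = 1, so disc(K) = d = -131; |disc(K)| = 131
Imaginary quadratic field, so n = 2, s = r2 = 1, r1 = 0
M = (n!/n^n) * (4/pi)^s * sqrt(|disc(K)|) = (2!/2^2) * (4/pi)^1 * sqrt(131)
= 0.5 * 1.273240 * 11.445523
= 7.2864

7.2864


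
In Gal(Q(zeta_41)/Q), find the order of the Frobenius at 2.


The Frobenius at p in Gal(Q(zeta_n)/Q) = (Z/nZ)* is the class of p, so its order is ord_41(2), the smallest k >= 1 with 2^k = 1 mod 41.
n = 41 = 41, phi(41) = 40; the order divides phi(n).
Divisors of 40: 1, 2, 4, 5, 8, 10, 20, 40
Repeated squaring mod 41: 2^1 = 2, 2^2 = 4, 2^4 = 16, 2^8 = 10, 2^16 = 18, 2^32 = 37
Test divisors in increasing order:
  k=1: 2^1 = 2 mod 41
  k=2: 2^2 = 4 mod 41
  k=4: 2^4 = 16 mod 41
  k=5: 2^5 = 16 * 2 = 32 mod 41
  k=8: 2^8 = 10 mod 41
  k=10: 2^10 = 10 * 4 = 40 mod 41
  k=20: 2^20 = 18 * 16 = 1 mod 41  <- first divisor giving 1
Order = 20

20


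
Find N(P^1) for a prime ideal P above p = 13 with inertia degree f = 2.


N(P^a) = p^(a*f)
= 13^(1*2)
= 13^2
= 169

169


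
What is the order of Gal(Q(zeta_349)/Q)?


|Gal(Q(zeta_349)/Q)| = phi(349)
= 348

348


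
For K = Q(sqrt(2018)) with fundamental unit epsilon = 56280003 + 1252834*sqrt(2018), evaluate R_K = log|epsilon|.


epsilon = 56280003 + 1252834*sqrt(2018)
= 1.1256e+08
R = ln(1.1256e+08)
= 18.5390

18.5390


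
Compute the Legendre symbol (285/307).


p = 307 is prime, so compute (285/307) with the reciprocity algorithm (Jacobi-symbol steps: pull out 2s via (2/n), flip via reciprocity, reduce):
  reciprocity: (285/307) -> +(307/285)
  reduce: (22/285)
  pull out 2: (2/285) = -1  (since 285 mod 8 = 5)
  reciprocity: (11/285) -> +(285/11)
  reduce: (10/11)
  pull out 2: (2/11) = -1  (since 11 mod 8 = 3)
  reciprocity: (5/11) -> +(11/5)
  reduce: (1/5)
  (1/5) = 1
Product of signs = 1
(285/307) = 1

1


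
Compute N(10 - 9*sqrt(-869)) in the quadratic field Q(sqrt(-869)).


N(a + b*sqrt(d)) = a^2 - d*b^2
= (10)^2 - (-869)*(-9)^2
= 100 + 70389
= 70489

70489


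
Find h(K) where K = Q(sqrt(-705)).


K = Q(sqrt(-705)). d mod 4 = 3, so D = disc(K) = 4d = -2820
h(K) equals the number of primitive reduced positive-definite forms (a, b, c) = a*x^2 + b*x*y + c*y^2 with b^2 - 4ac = D,
where reduced means |b| <= a <= c, with b >= 0 whenever |b| = a or a = c, and primitive means gcd(a, b, c) = 1.
Reduced forces 3a^2 <= |D| = 2820, so 1 <= a <= 30; b must have the parity of D, and c = (b^2 - D)/(4a) must be an integer >= a.
Enumerate a = 1..30, b in [-a, a]:
  a=1: (1, 0, 705)  [1]
  a=2: (2, 2, 353)  [1]
  a=3: (3, 0, 235)  [1]
  a=4: none
  a=5: (5, 0, 141)  [1]
  a=6: (6, 6, 119)  [1]
  a=7: (7, -6, 102), (7, 6, 102)  [2]
  a=8..9: none
  a=10: (10, 10, 73)  [1]
  a=11..12: none
  a=13: (13, -12, 57), (13, 12, 57)  [2]
  a=14: (14, -6, 51), (14, 6, 51)  [2]
  a=15: (15, 0, 47)  [1]
  a=16: none
  a=17: (17, -6, 42), (17, 6, 42)  [2]
  a=18: none
  a=19: (19, -12, 39), (19, 12, 39)  [2]
  a=20: none
  a=21: (21, -6, 34), (21, 6, 34)  [2]
  a=22: none
  a=23: (23, -20, 35), (23, 20, 35)  [2]
  a=24..25: none
  a=26: (26, -14, 29), (26, 14, 29)  [2]
  a=27..29: none
  a=30: (30, 30, 31)  [1]
Total reduced forms: 1 + 1 + 1 + 1 + 1 + 2 + 1 + 2 + 2 + 1 + 2 + 2 + 2 + 2 + 2 + 1 = 24
h = 24

24


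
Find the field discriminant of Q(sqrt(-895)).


For K = Q(sqrt(d)) with d squarefree: disc(K) = d if d = 1 mod 4, and disc(K) = 4d if d = 2 or 3 mod 4.
Here d = -895, and d mod 4 = 1.
d = 1 mod 4 (O_K = Z[(1+sqrt(d))/2]), so disc(K) = d = -895

-895


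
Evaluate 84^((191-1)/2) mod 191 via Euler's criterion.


p = 191 is prime and the exponent is (p-1)/2 = 95, so by Euler's criterion 84^95 = (84/191) = +1 or -1 mod 191.
Compute by square-and-multiply:
  95 = 64 + 16 + 8 + 4 + 2 + 1 (binary 1011111)
  Repeated squaring mod 191: 84^1 = 84, 84^2 = 180, 84^4 = 121, 84^8 = 125, 84^16 = 154, 84^32 = 32, 84^64 = 69
  84^95 = 84^64 * 84^16 * 84^8 * 84^4 * 84^2 * 84^1 = 69 * 154 * 125 * 121 * 180 * 84 mod 191
    69 * 154 = 10626 = 121 mod 191
    121 * 125 = 15125 = 36 mod 191
    36 * 121 = 4356 = 154 mod 191
    154 * 180 = 27720 = 25 mod 191
    25 * 84 = 2100 = 190 mod 191
  84^95 = 190 mod 191
Result 190 = p - 1 = -1 mod 191: 84 is a quadratic non-residue mod 191. As a residue in [0, p-1] the value is 190.
84^95 mod 191 = 190

190


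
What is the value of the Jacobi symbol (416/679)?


Compute (416/679) via quadratic reciprocity:
  pull out 2: (2/679) = +1  (since 679 mod 8 = 7)
  pull out 2: (2/679) = +1  (since 679 mod 8 = 7)
  pull out 2: (2/679) = +1  (since 679 mod 8 = 7)
  pull out 2: (2/679) = +1  (since 679 mod 8 = 7)
  pull out 2: (2/679) = +1  (since 679 mod 8 = 7)
  reciprocity: (13/679) -> +(679/13)
  reduce: (3/13)
  reciprocity: (3/13) -> +(13/3)
  reduce: (1/3)
  (1/3) = 1
Product of signs = 1

1


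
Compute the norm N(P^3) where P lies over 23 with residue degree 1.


N(P^a) = p^(a*f)
= 23^(3*1)
= 23^3
= 12167

12167


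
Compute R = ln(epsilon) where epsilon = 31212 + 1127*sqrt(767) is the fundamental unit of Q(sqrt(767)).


epsilon = 31212 + 1127*sqrt(767)
= 62424.0000
R = ln(62424.0000)
= 11.0417

11.0417


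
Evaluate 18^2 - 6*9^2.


x^2 - d*y^2
= 18^2 - 6*9^2
= 324 - 486
= -162

-162


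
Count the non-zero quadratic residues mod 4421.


For prime p, the number of non-zero quadratic residues is (p-1)/2.
= (4421-1)/2
= 2210

2210


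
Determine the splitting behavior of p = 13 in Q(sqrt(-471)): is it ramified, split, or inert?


K = Q(sqrt(-471)). Since d mod 4 = 1, disc(K) = -471.
Check p | disc: -471 mod 13 = 10.
p does not divide disc. Compute Legendre symbol (d/p):
10^((13-1)/2) mod 13 = 1
(d/p) = 1, so p splits: (p) = P*P' with e=1, f=1, g=2.
Therefore p is split.

split


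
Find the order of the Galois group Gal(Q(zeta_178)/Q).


|Gal(Q(zeta_178)/Q)| = phi(178)
= 88

88


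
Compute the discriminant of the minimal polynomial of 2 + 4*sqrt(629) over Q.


The element 2 + 4*sqrt(629) has minimal polynomial:
x^2 - 4*x - 10060
Discriminant = (-4)^2 - 4*(-10060)
= 16 + 40240
= 40256

40256


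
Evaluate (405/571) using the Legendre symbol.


p = 571 is prime, so compute (405/571) with the reciprocity algorithm (Jacobi-symbol steps: pull out 2s via (2/n), flip via reciprocity, reduce):
  reciprocity: (405/571) -> +(571/405)
  reduce: (166/405)
  pull out 2: (2/405) = -1  (since 405 mod 8 = 5)
  reciprocity: (83/405) -> +(405/83)
  reduce: (73/83)
  reciprocity: (73/83) -> +(83/73)
  reduce: (10/73)
  pull out 2: (2/73) = +1  (since 73 mod 8 = 1)
  reciprocity: (5/73) -> +(73/5)
  reduce: (3/5)
  reciprocity: (3/5) -> +(5/3)
  reduce: (2/3)
  pull out 2: (2/3) = -1  (since 3 mod 8 = 3)
  (1/3) = 1
Product of signs = 1
(405/571) = 1

1


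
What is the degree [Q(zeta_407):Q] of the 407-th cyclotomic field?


The degree equals Euler's totient phi(407).
407 = 11 * 37
phi(407) = 360

360


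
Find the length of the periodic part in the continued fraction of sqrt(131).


Run the CF algorithm for sqrt(131).
a_0 = floor(sqrt(131)) = 11; set m_0=0, q_0=1.
Recurrence: m' = q*a - m,  q' = (d - m'^2)/q,  a' = floor((a_0 + m')/q').
  step 1: m=11, q=10, a=2
  step 2: m=9, q=5, a=4
  step 3: m=11, q=2, a=11
  step 4: m=11, q=5, a=4
  step 5: m=9, q=10, a=2
  step 6: m=11, q=1, a=22
a_6 = 2*a_0 = 22, so the period closes here.
sqrt(131) = [11; 2, 4, 11, 4, 2, 22]
Period length = 6

6


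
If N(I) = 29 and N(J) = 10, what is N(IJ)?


N(IJ) = N(I) * N(J)
= 29 * 10
= 290

290


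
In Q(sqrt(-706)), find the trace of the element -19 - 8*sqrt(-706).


Tr(a + b*sqrt(d)) = (a + b*sqrt(d)) + (a - b*sqrt(d)) = 2a
= 2 * (-19)
= -38

-38


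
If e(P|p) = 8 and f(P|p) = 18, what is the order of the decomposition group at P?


|D_P| = e * f
= 8 * 18
= 144

144


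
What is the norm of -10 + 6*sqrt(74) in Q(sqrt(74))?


N(a + b*sqrt(d)) = a^2 - d*b^2
= (-10)^2 - (74)*(6)^2
= 100 - 2664
= -2564

-2564


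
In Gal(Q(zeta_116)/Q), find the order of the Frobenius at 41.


The Frobenius at p in Gal(Q(zeta_n)/Q) = (Z/nZ)* is the class of p, so its order is ord_116(41), the smallest k >= 1 with 41^k = 1 mod 116.
n = 116 = 2^2 * 29, phi(116) = 56; the order divides phi(n).
Divisors of 56: 1, 2, 4, 7, 8, 14, 28, 56
Repeated squaring mod 116: 41^1 = 41, 41^2 = 57, 41^4 = 1, 41^8 = 1, 41^16 = 1, 41^32 = 1
Test divisors in increasing order:
  k=1: 41^1 = 41 mod 116
  k=2: 41^2 = 57 mod 116
  k=4: 41^4 = 1 mod 116  <- first divisor giving 1
Order = 4

4


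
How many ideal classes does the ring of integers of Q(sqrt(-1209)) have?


K = Q(sqrt(-1209)). d mod 4 = 3, so D = disc(K) = 4d = -4836
h(K) equals the number of primitive reduced positive-definite forms (a, b, c) = a*x^2 + b*x*y + c*y^2 with b^2 - 4ac = D,
where reduced means |b| <= a <= c, with b >= 0 whenever |b| = a or a = c, and primitive means gcd(a, b, c) = 1.
Reduced forces 3a^2 <= |D| = 4836, so 1 <= a <= 40; b must have the parity of D, and c = (b^2 - D)/(4a) must be an integer >= a.
Enumerate a = 1..40, b in [-a, a]:
  a=1: (1, 0, 1209)  [1]
  a=2: (2, 2, 605)  [1]
  a=3: (3, 0, 403)  [1]
  a=4: none
  a=5: (5, -2, 242), (5, 2, 242)  [2]
  a=6: (6, 6, 203)  [1]
  a=7: (7, -6, 174), (7, 6, 174)  [2]
  a=8..9: none
  a=10: (10, -2, 121), (10, 2, 121)  [2]
  a=11: (11, -2, 110), (11, 2, 110)  [2]
  a=12: none
  a=13: (13, 0, 93)  [1]
  a=14: (14, -6, 87), (14, 6, 87)  [2]
  a=15: (15, -12, 83), (15, 12, 83)  [2]
  a=16: none
  a=17: (17, -14, 74), (17, 14, 74)  [2]
  a=18: none
  a=19: (19, -16, 67), (19, 16, 67)  [2]
  a=20: none
  a=21: (21, -6, 58), (21, 6, 58)  [2]
  a=22: (22, -2, 55), (22, 2, 55)  [2]
  a=23..24: none
  a=25: (25, -8, 49), (25, 8, 49)  [2]
  a=26: (26, 26, 53)  [1]
  a=27..28: none
  a=29: (29, -6, 42), (29, 6, 42)  [2]
  a=30: (30, -18, 43), (30, 18, 43)  [2]
  a=31: (31, 0, 39)  [1]
  a=32: none
  a=33: (33, -24, 41), (33, 24, 41)  [2]
  a=34: (34, -14, 37), (34, 14, 37)  [2]
  a=35: (35, -22, 38), (35, 8, 35), (35, 22, 38)  [3]
  a=36..40: none
Total reduced forms: 1 + 1 + 1 + 2 + 1 + 2 + 2 + 2 + 1 + 2 + 2 + 2 + 2 + 2 + 2 + 2 + 1 + 2 + 2 + 1 + 2 + 2 + 3 = 40
h = 40

40


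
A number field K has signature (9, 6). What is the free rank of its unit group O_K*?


By Dirichlet's unit theorem:
rank = r1 + r2 - 1
= 9 + 6 - 1
= 14

14


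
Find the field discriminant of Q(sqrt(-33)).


For K = Q(sqrt(d)) with d squarefree: disc(K) = d if d = 1 mod 4, and disc(K) = 4d if d = 2 or 3 mod 4.
Here d = -33, and d mod 4 = 3.
d = 3 mod 4, not 1 (O_K = Z[sqrt(d)]), so disc(K) = 4d = 4 * (-33) = -132

-132


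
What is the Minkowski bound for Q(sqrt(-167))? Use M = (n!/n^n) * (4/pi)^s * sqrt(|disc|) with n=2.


d = -167, d mod 4 = 1, so disc(K) = d = -167; |disc(K)| = 167
Imaginary quadratic field, so n = 2, s = r2 = 1, r1 = 0
M = (n!/n^n) * (4/pi)^s * sqrt(|disc(K)|) = (2!/2^2) * (4/pi)^1 * sqrt(167)
= 0.5 * 1.273240 * 12.922848
= 8.2269

8.2269


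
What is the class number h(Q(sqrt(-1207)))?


K = Q(sqrt(-1207)). d mod 4 = 1, so D = disc(K) = d = -1207
h(K) equals the number of primitive reduced positive-definite forms (a, b, c) = a*x^2 + b*x*y + c*y^2 with b^2 - 4ac = D,
where reduced means |b| <= a <= c, with b >= 0 whenever |b| = a or a = c, and primitive means gcd(a, b, c) = 1.
Reduced forces 3a^2 <= |D| = 1207, so 1 <= a <= 20; b must have the parity of D, and c = (b^2 - D)/(4a) must be an integer >= a.
Enumerate a = 1..20, b in [-a, a]:
  a=1: (1, 1, 302)  [1]
  a=2: (2, -1, 151), (2, 1, 151)  [2]
  a=3: none
  a=4: (4, -3, 76), (4, 3, 76)  [2]
  a=5..6: none
  a=7: (7, -5, 44), (7, 5, 44)  [2]
  a=8: (8, -3, 38), (8, 3, 38)  [2]
  a=9..10: none
  a=11: (11, -5, 28), (11, 5, 28)  [2]
  a=12..13: none
  a=14: (14, -9, 23), (14, -5, 22), (14, 5, 22), (14, 9, 23)  [4]
  a=15: none
  a=16: (16, -3, 19), (16, 3, 19)  [2]
  a=17: (17, 17, 22)  [1]
  a=18..20: none
Total reduced forms: 1 + 2 + 2 + 2 + 2 + 2 + 4 + 2 + 1 = 18
h = 18

18


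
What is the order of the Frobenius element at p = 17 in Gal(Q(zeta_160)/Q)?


The Frobenius at p in Gal(Q(zeta_n)/Q) = (Z/nZ)* is the class of p, so its order is ord_160(17), the smallest k >= 1 with 17^k = 1 mod 160.
n = 160 = 2^5 * 5, phi(160) = 64; the order divides phi(n).
Divisors of 64: 1, 2, 4, 8, 16, 32, 64
Repeated squaring mod 160: 17^1 = 17, 17^2 = 129, 17^4 = 1, 17^8 = 1, 17^16 = 1, 17^32 = 1, 17^64 = 1
Test divisors in increasing order:
  k=1: 17^1 = 17 mod 160
  k=2: 17^2 = 129 mod 160
  k=4: 17^4 = 1 mod 160  <- first divisor giving 1
Order = 4

4


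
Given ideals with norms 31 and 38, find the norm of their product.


N(IJ) = N(I) * N(J)
= 31 * 38
= 1178

1178


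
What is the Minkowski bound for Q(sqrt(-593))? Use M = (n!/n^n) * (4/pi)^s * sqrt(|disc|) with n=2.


d = -593, d mod 4 = 3, so disc(K) = 4d = -2372; |disc(K)| = 2372
Imaginary quadratic field, so n = 2, s = r2 = 1, r1 = 0
M = (n!/n^n) * (4/pi)^s * sqrt(|disc(K)|) = (2!/2^2) * (4/pi)^1 * sqrt(2372)
= 0.5 * 1.273240 * 48.703183
= 31.0054

31.0054


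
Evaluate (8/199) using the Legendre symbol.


p = 199 is prime, so compute (8/199) with the reciprocity algorithm (Jacobi-symbol steps: pull out 2s via (2/n), flip via reciprocity, reduce):
  pull out 2: (2/199) = +1  (since 199 mod 8 = 7)
  pull out 2: (2/199) = +1  (since 199 mod 8 = 7)
  pull out 2: (2/199) = +1  (since 199 mod 8 = 7)
  (1/199) = 1
Product of signs = 1
(8/199) = 1

1


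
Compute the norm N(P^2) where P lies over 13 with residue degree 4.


N(P^a) = p^(a*f)
= 13^(2*4)
= 13^8
= 815730721

815730721


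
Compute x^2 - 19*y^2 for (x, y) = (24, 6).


x^2 - d*y^2
= 24^2 - 19*6^2
= 576 - 684
= -108

-108


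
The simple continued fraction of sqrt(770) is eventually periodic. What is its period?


Run the CF algorithm for sqrt(770).
a_0 = floor(sqrt(770)) = 27; set m_0=0, q_0=1.
Recurrence: m' = q*a - m,  q' = (d - m'^2)/q,  a' = floor((a_0 + m')/q').
  step 1: m=27, q=41, a=1
  step 2: m=14, q=14, a=2
  step 3: m=14, q=41, a=1
  step 4: m=27, q=1, a=54
a_4 = 2*a_0 = 54, so the period closes here.
sqrt(770) = [27; 1, 2, 1, 54]
Period length = 4

4


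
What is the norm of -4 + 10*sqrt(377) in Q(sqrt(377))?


N(a + b*sqrt(d)) = a^2 - d*b^2
= (-4)^2 - (377)*(10)^2
= 16 - 37700
= -37684

-37684


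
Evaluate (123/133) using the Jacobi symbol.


Compute (123/133) via quadratic reciprocity:
  reciprocity: (123/133) -> +(133/123)
  reduce: (10/123)
  pull out 2: (2/123) = -1  (since 123 mod 8 = 3)
  reciprocity: (5/123) -> +(123/5)
  reduce: (3/5)
  reciprocity: (3/5) -> +(5/3)
  reduce: (2/3)
  pull out 2: (2/3) = -1  (since 3 mod 8 = 3)
  (1/3) = 1
Product of signs = 1

1


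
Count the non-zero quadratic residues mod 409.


For prime p, the number of non-zero quadratic residues is (p-1)/2.
= (409-1)/2
= 204

204


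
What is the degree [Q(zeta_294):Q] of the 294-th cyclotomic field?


The degree equals Euler's totient phi(294).
294 = 2 * 3 * 7^2
phi(294) = 84

84


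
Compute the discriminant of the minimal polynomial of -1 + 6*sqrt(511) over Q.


The element -1 + 6*sqrt(511) has minimal polynomial:
x^2 + 2*x - 18395
Discriminant = (2)^2 - 4*(-18395)
= 4 + 73580
= 73584

73584


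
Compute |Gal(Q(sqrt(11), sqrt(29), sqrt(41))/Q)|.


The 3 square roots of distinct primes are multiplicatively independent over Q,
so [K:Q] = 2^3 and Gal(K/Q) is isomorphic to (Z/2Z)^3.
|Gal| = 2^3 = 8

8


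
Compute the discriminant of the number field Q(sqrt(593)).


For K = Q(sqrt(d)) with d squarefree: disc(K) = d if d = 1 mod 4, and disc(K) = 4d if d = 2 or 3 mod 4.
Here d = 593, and d mod 4 = 1.
d = 1 mod 4 (O_K = Z[(1+sqrt(d))/2]), so disc(K) = d = 593

593


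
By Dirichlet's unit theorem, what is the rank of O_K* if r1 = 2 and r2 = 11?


By Dirichlet's unit theorem:
rank = r1 + r2 - 1
= 2 + 11 - 1
= 12

12


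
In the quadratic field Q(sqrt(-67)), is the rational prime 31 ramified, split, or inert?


K = Q(sqrt(-67)). Since d mod 4 = 1, disc(K) = -67.
Check p | disc: -67 mod 31 = 26.
p does not divide disc. Compute Legendre symbol (d/p):
26^((31-1)/2) mod 31 = -1
(d/p) = -1, so p is inert: (p) stays prime with e=1, f=2, g=1.
Therefore p is inert.

inert
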